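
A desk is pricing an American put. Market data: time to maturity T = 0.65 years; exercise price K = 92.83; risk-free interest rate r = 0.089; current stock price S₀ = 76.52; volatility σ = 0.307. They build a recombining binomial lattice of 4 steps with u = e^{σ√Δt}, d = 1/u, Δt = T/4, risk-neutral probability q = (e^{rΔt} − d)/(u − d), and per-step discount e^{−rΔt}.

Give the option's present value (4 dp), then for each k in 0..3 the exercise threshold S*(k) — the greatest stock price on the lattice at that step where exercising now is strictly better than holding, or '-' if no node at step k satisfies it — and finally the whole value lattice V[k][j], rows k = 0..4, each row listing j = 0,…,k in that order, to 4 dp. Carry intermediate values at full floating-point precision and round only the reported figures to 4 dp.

price = 16.6416
boundary = - 67.6127 76.5200 67.6127
tree:
16.6416
25.2173 9.4288
33.0877 16.3100 3.5329
40.0419 25.2173 7.5909 0.0000
46.1867 33.0877 16.3100 0.0000 0.0000

Δt=0.16250  u=1.13174  d=0.88360  q=0.52781  discount=0.98564
step 4 (expiry): payoffs max(K−S,0) = 46.1867 33.0877 16.3100 0.0000 0.0000
step 3: (k=3,j=0): S=52.7881, (K−S)⁺=40.0419, hold=38.7090 ⇒ V=40.0419 exercise | (k=3,j=1): S=67.6127, (K−S)⁺=25.2173, hold=23.8844 ⇒ V=25.2173 exercise | (k=3,j=2): S=86.6007, (K−S)⁺=6.2293, hold=7.5909 ⇒ V=7.5909 continue | (k=3,j=3): S=110.9211, (K−S)⁺=0.0000, hold=0.0000 ⇒ V=0.0000 continue  boundary S*=67.6127
step 2: (k=2,j=0): S=59.7423, (K−S)⁺=33.0877, hold=31.7548 ⇒ V=33.0877 exercise | (k=2,j=1): S=76.5200, (K−S)⁺=16.3100, hold=15.6854 ⇒ V=16.3100 exercise | (k=2,j=2): S=98.0094, (K−S)⁺=0.0000, hold=3.5329 ⇒ V=3.5329 continue  boundary S*=76.5200
step 1: (k=1,j=0): S=67.6127, (K−S)⁺=25.2173, hold=23.8844 ⇒ V=25.2173 exercise | (k=1,j=1): S=86.6007, (K−S)⁺=6.2293, hold=9.4288 ⇒ V=9.4288 continue  boundary S*=67.6127
step 0: (k=0,j=0): S=76.5200, (K−S)⁺=16.3100, hold=16.6416 ⇒ V=16.6416 continue  boundary S*=-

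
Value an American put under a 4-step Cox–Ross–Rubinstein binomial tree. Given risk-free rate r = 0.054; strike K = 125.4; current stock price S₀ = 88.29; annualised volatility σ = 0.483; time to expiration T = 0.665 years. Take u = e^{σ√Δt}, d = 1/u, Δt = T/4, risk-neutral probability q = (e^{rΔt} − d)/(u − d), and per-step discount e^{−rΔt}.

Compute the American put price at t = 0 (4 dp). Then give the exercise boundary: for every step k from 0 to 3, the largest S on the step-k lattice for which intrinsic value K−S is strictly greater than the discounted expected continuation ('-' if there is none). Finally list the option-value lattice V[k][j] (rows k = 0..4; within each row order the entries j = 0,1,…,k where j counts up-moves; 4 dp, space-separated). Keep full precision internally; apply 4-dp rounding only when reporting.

Δt=0.16625, u=1.21767, d=0.82124, q=0.47367, disc=e^(-rΔt)=0.99106
k=4 terminal: V=max(K-S,0) → 85.2398 65.8538 37.1100 0.0000 0.0000
k=3: j=0 S=48.9018 intr=76.4982 cont=75.3774 V=76.4982[EX]; j=1 S=72.5075 intr=52.8925 cont=51.7718 V=52.8925[EX]; j=2 S=107.5079 intr=17.8921 cont=19.3575 V=19.3575[hold]; j=3 S=159.4035 intr=0.0000 cont=0.0000 V=0.0000[hold]  S*(3)=72.5075
k=2: j=0 S=59.5462 intr=65.8538 cont=64.7331 V=65.8538[EX]; j=1 S=88.2900 intr=37.1100 cont=36.6771 V=37.1100[EX]; j=2 S=130.9089 intr=0.0000 cont=10.0973 V=10.0973[hold]  S*(2)=88.2900
k=1: j=0 S=72.5075 intr=52.8925 cont=51.7718 V=52.8925[EX]; j=1 S=107.5079 intr=17.8921 cont=24.0975 V=24.0975[hold]  S*(1)=72.5075
k=0: j=0 S=88.2900 intr=37.1100 cont=38.9023 V=38.9023[hold]  S*(0)=-

price = 38.9023
boundary = - 72.5075 88.2900 72.5075
tree:
38.9023
52.8925 24.0975
65.8538 37.1100 10.0973
76.4982 52.8925 19.3575 0.0000
85.2398 65.8538 37.1100 0.0000 0.0000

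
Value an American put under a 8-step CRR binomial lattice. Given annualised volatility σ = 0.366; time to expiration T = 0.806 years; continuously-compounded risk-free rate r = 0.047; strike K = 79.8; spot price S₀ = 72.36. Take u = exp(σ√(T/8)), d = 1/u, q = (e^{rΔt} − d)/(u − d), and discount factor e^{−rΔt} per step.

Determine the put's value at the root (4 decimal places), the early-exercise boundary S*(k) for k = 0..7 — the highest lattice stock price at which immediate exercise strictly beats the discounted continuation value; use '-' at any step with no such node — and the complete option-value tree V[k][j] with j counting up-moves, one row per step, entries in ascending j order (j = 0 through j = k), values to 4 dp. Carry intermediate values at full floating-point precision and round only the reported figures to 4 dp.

price = 12.8700
boundary = - - - 51.0669 57.3578 51.0669 57.3578 64.4237
tree:
12.8700
17.3731 8.3331
22.7259 12.0002 4.6177
28.7331 16.7273 7.2230 1.9656
34.3341 22.4422 10.9732 3.4108 0.4886
39.3207 28.7331 16.0683 5.8052 0.9652 0.0000
43.7604 34.3341 22.4422 9.6258 1.9066 0.0000 0.0000
47.7132 39.3207 28.7331 15.3763 3.7663 0.0000 0.0000 0.0000
51.2324 43.7604 34.3341 22.4422 7.4400 0.0000 0.0000 0.0000 0.0000

params: Δt=0.10075 u=1.12319 d=0.89032 q=0.49137 e^(-rΔt)=0.99528
t_8 payoffs: 51.2324 43.7604 34.3341 22.4422 7.4400 0.0000 0.0000 0.0000 0.0000
t_7: node(7,0) S=32.0868 payoff=47.7132 vs cont=47.3362 → 47.7132 [stop]  node(7,1) S=40.4793 payoff=39.3207 vs cont=38.9437 → 39.3207 [stop]  node(7,2) S=51.0669 payoff=28.7331 vs cont=28.3562 → 28.7331 [stop]  node(7,3) S=64.4237 payoff=15.3763 vs cont=14.9994 → 15.3763 [stop]  node(7,4) S=81.2740 payoff=0.0000 vs cont=3.7663 → 3.7663 [wait]  node(7,5) S=102.5316 payoff=0.0000 vs cont=0.0000 → 0.0000 [wait]  node(7,6) S=129.3493 payoff=0.0000 vs cont=0.0000 → 0.0000 [wait]  node(7,7) S=163.1813 payoff=0.0000 vs cont=0.0000 → 0.0000 [wait]  ⇒ S*(7)=64.4237
t_6: node(6,0) S=36.0396 payoff=43.7604 vs cont=43.3834 → 43.7604 [stop]  node(6,1) S=45.4659 payoff=34.3341 vs cont=33.9571 → 34.3341 [stop]  node(6,2) S=57.3578 payoff=22.4422 vs cont=22.0652 → 22.4422 [stop]  node(6,3) S=72.3600 payoff=7.4400 vs cont=9.6258 → 9.6258 [wait]  node(6,4) S=91.2861 payoff=0.0000 vs cont=1.9066 → 1.9066 [wait]  node(6,5) S=115.1625 payoff=0.0000 vs cont=0.0000 → 0.0000 [wait]  node(6,6) S=145.2838 payoff=0.0000 vs cont=0.0000 → 0.0000 [wait]  ⇒ S*(6)=57.3578
t_5: node(5,0) S=40.4793 payoff=39.3207 vs cont=38.9437 → 39.3207 [stop]  node(5,1) S=51.0669 payoff=28.7331 vs cont=28.3562 → 28.7331 [stop]  node(5,2) S=64.4237 payoff=15.3763 vs cont=16.0683 → 16.0683 [wait]  node(5,3) S=81.2740 payoff=0.0000 vs cont=5.8052 → 5.8052 [wait]  node(5,4) S=102.5316 payoff=0.0000 vs cont=0.9652 → 0.9652 [wait]  node(5,5) S=129.3493 payoff=0.0000 vs cont=0.0000 → 0.0000 [wait]  ⇒ S*(5)=51.0669
t_4: node(4,0) S=45.4659 payoff=34.3341 vs cont=33.9571 → 34.3341 [stop]  node(4,1) S=57.3578 payoff=22.4422 vs cont=22.4037 → 22.4422 [stop]  node(4,2) S=72.3600 payoff=7.4400 vs cont=10.9732 → 10.9732 [wait]  node(4,3) S=91.2861 payoff=0.0000 vs cont=3.4108 → 3.4108 [wait]  node(4,4) S=115.1625 payoff=0.0000 vs cont=0.4886 → 0.4886 [wait]  ⇒ S*(4)=57.3578
t_3: node(3,0) S=51.0669 payoff=28.7331 vs cont=28.3562 → 28.7331 [stop]  node(3,1) S=64.4237 payoff=15.3763 vs cont=16.7273 → 16.7273 [wait]  node(3,2) S=81.2740 payoff=0.0000 vs cont=7.2230 → 7.2230 [wait]  node(3,3) S=102.5316 payoff=0.0000 vs cont=1.9656 → 1.9656 [wait]  ⇒ S*(3)=51.0669
t_2: node(2,0) S=57.3578 payoff=22.4422 vs cont=22.7259 → 22.7259 [wait]  node(2,1) S=72.3600 payoff=7.4400 vs cont=12.0002 → 12.0002 [wait]  node(2,2) S=91.2861 payoff=0.0000 vs cont=4.6177 → 4.6177 [wait]  ⇒ S*(2)=-
t_1: node(1,0) S=64.4237 payoff=15.3763 vs cont=17.3731 → 17.3731 [wait]  node(1,1) S=81.2740 payoff=0.0000 vs cont=8.3331 → 8.3331 [wait]  ⇒ S*(1)=-
t_0: node(0,0) S=72.3600 payoff=7.4400 vs cont=12.8700 → 12.8700 [wait]  ⇒ S*(0)=-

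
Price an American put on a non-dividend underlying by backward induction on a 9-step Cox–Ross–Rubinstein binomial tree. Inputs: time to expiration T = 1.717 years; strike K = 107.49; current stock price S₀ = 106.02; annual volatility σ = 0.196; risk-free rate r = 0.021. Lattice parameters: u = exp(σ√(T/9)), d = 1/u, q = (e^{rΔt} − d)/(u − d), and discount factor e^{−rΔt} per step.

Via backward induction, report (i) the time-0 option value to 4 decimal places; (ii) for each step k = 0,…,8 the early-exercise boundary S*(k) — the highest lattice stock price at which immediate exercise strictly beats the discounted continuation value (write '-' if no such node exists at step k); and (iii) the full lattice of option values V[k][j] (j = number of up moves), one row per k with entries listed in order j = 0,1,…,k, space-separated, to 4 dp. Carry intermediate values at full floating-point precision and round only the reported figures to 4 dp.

price = 10.2337
boundary = - - - 82.0067 75.2783 82.0067 75.2783 82.0067 89.3364
tree:
10.2337
14.3057 6.2763
19.4110 9.3561 3.2717
25.4833 13.5430 5.2778 1.3079
32.2117 18.9450 8.2929 2.3293 0.3052
38.3881 25.4833 12.6110 4.0760 0.6153 0.0000
44.0577 32.2117 18.4023 6.9673 1.2407 0.0000 0.0000
49.2621 38.3881 25.4833 11.5256 2.5015 0.0000 0.0000 0.0000
54.0396 44.0577 32.2117 18.1536 5.0434 0.0000 0.0000 0.0000 0.0000
58.4250 49.2621 38.3881 25.4833 10.1686 0.0000 0.0000 0.0000 0.0000 0.0000

params: Δt=0.19078 u=1.08938 d=0.91795 q=0.50203 e^(-rΔt)=0.99600
t_9 payoffs: 58.4250 49.2621 38.3881 25.4833 10.1686 0.0000 0.0000 0.0000 0.0000 0.0000
t_8: node(8,0) S=53.4504 payoff=54.0396 vs cont=53.6098 → 54.0396 [stop]  node(8,1) S=63.4323 payoff=44.0577 vs cont=43.6279 → 44.0577 [stop]  node(8,2) S=75.2783 payoff=32.2117 vs cont=31.7820 → 32.2117 [stop]  node(8,3) S=89.3364 payoff=18.1536 vs cont=17.7238 → 18.1536 [stop]  node(8,4) S=106.0200 payoff=1.4700 vs cont=5.0434 → 5.0434 [wait]  node(8,5) S=125.8192 payoff=0.0000 vs cont=0.0000 → 0.0000 [wait]  node(8,6) S=149.3159 payoff=0.0000 vs cont=0.0000 → 0.0000 [wait]  node(8,7) S=177.2006 payoff=0.0000 vs cont=0.0000 → 0.0000 [wait]  node(8,8) S=210.2927 payoff=0.0000 vs cont=0.0000 → 0.0000 [wait]  ⇒ S*(8)=89.3364
t_7: node(7,0) S=58.2279 payoff=49.2621 vs cont=48.8324 → 49.2621 [stop]  node(7,1) S=69.1019 payoff=38.3881 vs cont=37.9583 → 38.3881 [stop]  node(7,2) S=82.0067 payoff=25.4833 vs cont=25.0536 → 25.4833 [stop]  node(7,3) S=97.3214 payoff=10.1686 vs cont=11.5256 → 11.5256 [wait]  node(7,4) S=115.4961 payoff=0.0000 vs cont=2.5015 → 2.5015 [wait]  node(7,5) S=137.0650 payoff=0.0000 vs cont=0.0000 → 0.0000 [wait]  node(7,6) S=162.6618 payoff=0.0000 vs cont=0.0000 → 0.0000 [wait]  node(7,7) S=193.0389 payoff=0.0000 vs cont=0.0000 → 0.0000 [wait]  ⇒ S*(7)=82.0067
t_6: node(6,0) S=63.4323 payoff=44.0577 vs cont=43.6279 → 44.0577 [stop]  node(6,1) S=75.2783 payoff=32.2117 vs cont=31.7820 → 32.2117 [stop]  node(6,2) S=89.3364 payoff=18.1536 vs cont=18.4023 → 18.4023 [wait]  node(6,3) S=106.0200 payoff=1.4700 vs cont=6.9673 → 6.9673 [wait]  node(6,4) S=125.8192 payoff=0.0000 vs cont=1.2407 → 1.2407 [wait]  node(6,5) S=149.3159 payoff=0.0000 vs cont=0.0000 → 0.0000 [wait]  node(6,6) S=177.2006 payoff=0.0000 vs cont=0.0000 → 0.0000 [wait]  ⇒ S*(6)=75.2783
t_5: node(5,0) S=69.1019 payoff=38.3881 vs cont=37.9583 → 38.3881 [stop]  node(5,1) S=82.0067 payoff=25.4833 vs cont=25.1779 → 25.4833 [stop]  node(5,2) S=97.3214 payoff=10.1686 vs cont=12.6110 → 12.6110 [wait]  node(5,3) S=115.4961 payoff=0.0000 vs cont=4.0760 → 4.0760 [wait]  node(5,4) S=137.0650 payoff=0.0000 vs cont=0.6153 → 0.6153 [wait]  node(5,5) S=162.6618 payoff=0.0000 vs cont=0.0000 → 0.0000 [wait]  ⇒ S*(5)=82.0067
t_4: node(4,0) S=75.2783 payoff=32.2117 vs cont=31.7820 → 32.2117 [stop]  node(4,1) S=89.3364 payoff=18.1536 vs cont=18.9450 → 18.9450 [wait]  node(4,2) S=106.0200 payoff=1.4700 vs cont=8.2929 → 8.2929 [wait]  node(4,3) S=125.8192 payoff=0.0000 vs cont=2.3293 → 2.3293 [wait]  node(4,4) S=149.3159 payoff=0.0000 vs cont=0.3052 → 0.3052 [wait]  ⇒ S*(4)=75.2783
t_3: node(3,0) S=82.0067 payoff=25.4833 vs cont=25.4493 → 25.4833 [stop]  node(3,1) S=97.3214 payoff=10.1686 vs cont=13.5430 → 13.5430 [wait]  node(3,2) S=115.4961 payoff=0.0000 vs cont=5.2778 → 5.2778 [wait]  node(3,3) S=137.0650 payoff=0.0000 vs cont=1.3079 → 1.3079 [wait]  ⇒ S*(3)=82.0067
t_2: node(2,0) S=89.3364 payoff=18.1536 vs cont=19.4110 → 19.4110 [wait]  node(2,1) S=106.0200 payoff=1.4700 vs cont=9.3561 → 9.3561 [wait]  node(2,2) S=125.8192 payoff=0.0000 vs cont=3.2717 → 3.2717 [wait]  ⇒ S*(2)=-
t_1: node(1,0) S=97.3214 payoff=10.1686 vs cont=14.3057 → 14.3057 [wait]  node(1,1) S=115.4961 payoff=0.0000 vs cont=6.2763 → 6.2763 [wait]  ⇒ S*(1)=-
t_0: node(0,0) S=106.0200 payoff=1.4700 vs cont=10.2337 → 10.2337 [wait]  ⇒ S*(0)=-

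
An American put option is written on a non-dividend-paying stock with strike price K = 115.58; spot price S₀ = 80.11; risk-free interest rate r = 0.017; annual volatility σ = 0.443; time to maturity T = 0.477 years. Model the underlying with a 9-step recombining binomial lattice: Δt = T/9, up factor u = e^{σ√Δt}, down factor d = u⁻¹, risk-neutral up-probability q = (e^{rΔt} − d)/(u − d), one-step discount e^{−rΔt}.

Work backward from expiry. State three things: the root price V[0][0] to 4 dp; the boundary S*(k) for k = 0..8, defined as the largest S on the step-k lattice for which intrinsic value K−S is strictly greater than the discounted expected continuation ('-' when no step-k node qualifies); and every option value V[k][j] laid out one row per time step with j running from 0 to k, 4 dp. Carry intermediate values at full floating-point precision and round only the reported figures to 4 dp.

Δt=0.05300  u=1.10737  d=0.90304  q=0.47894  discount=0.99910
step 9 (expiry): payoffs max(K−S,0) = 83.5868 76.3478 67.4710 56.5856 43.2373 26.8687 6.7965 0.0000 0.0000 0.0000
step 8: (k=8,j=0): S=35.4283, (K−S)⁺=80.1517, hold=80.0476 ⇒ V=80.1517 exercise | (k=8,j=1): S=43.4445, (K−S)⁺=72.1355, hold=72.0315 ⇒ V=72.1355 exercise | (k=8,j=2): S=53.2744, (K−S)⁺=62.3056, hold=62.2015 ⇒ V=62.3056 exercise | (k=8,j=3): S=65.3285, (K−S)⁺=50.2515, hold=50.1474 ⇒ V=50.2515 exercise | (k=8,j=4): S=80.1100, (K−S)⁺=35.4700, hold=35.3659 ⇒ V=35.4700 exercise | (k=8,j=5): S=98.2360, (K−S)⁺=17.3440, hold=17.2399 ⇒ V=17.3440 exercise | (k=8,j=6): S=120.4634, (K−S)⁺=0.0000, hold=3.5382 ⇒ V=3.5382 continue | (k=8,j=7): S=147.7199, (K−S)⁺=0.0000, hold=0.0000 ⇒ V=0.0000 continue | (k=8,j=8): S=181.1437, (K−S)⁺=0.0000, hold=0.0000 ⇒ V=0.0000 continue  boundary S*=98.2360
step 7: (k=7,j=0): S=39.2322, (K−S)⁺=76.3478, hold=76.2437 ⇒ V=76.3478 exercise | (k=7,j=1): S=48.1090, (K−S)⁺=67.4710, hold=67.3669 ⇒ V=67.4710 exercise | (k=7,j=2): S=58.9944, (K−S)⁺=56.5856, hold=56.4815 ⇒ V=56.5856 exercise | (k=7,j=3): S=72.3427, (K−S)⁺=43.2373, hold=43.1332 ⇒ V=43.2373 exercise | (k=7,j=4): S=88.7113, (K−S)⁺=26.8687, hold=26.7646 ⇒ V=26.8687 exercise | (k=7,j=5): S=108.7835, (K−S)⁺=6.7965, hold=10.7222 ⇒ V=10.7222 continue | (k=7,j=6): S=133.3973, (K−S)⁺=0.0000, hold=1.8420 ⇒ V=1.8420 continue | (k=7,j=7): S=163.5804, (K−S)⁺=0.0000, hold=0.0000 ⇒ V=0.0000 continue  boundary S*=88.7113
step 6: (k=6,j=0): S=43.4445, (K−S)⁺=72.1355, hold=72.0315 ⇒ V=72.1355 exercise | (k=6,j=1): S=53.2744, (K−S)⁺=62.3056, hold=62.2015 ⇒ V=62.3056 exercise | (k=6,j=2): S=65.3285, (K−S)⁺=50.2515, hold=50.1474 ⇒ V=50.2515 exercise | (k=6,j=3): S=80.1100, (K−S)⁺=35.4700, hold=35.3659 ⇒ V=35.4700 exercise | (k=6,j=4): S=98.2360, (K−S)⁺=17.3440, hold=19.1183 ⇒ V=19.1183 continue | (k=6,j=5): S=120.4634, (K−S)⁺=0.0000, hold=6.4633 ⇒ V=6.4633 continue | (k=6,j=6): S=147.7199, (K−S)⁺=0.0000, hold=0.9589 ⇒ V=0.9589 continue  boundary S*=80.1100
step 5: (k=5,j=0): S=48.1090, (K−S)⁺=67.4710, hold=67.3669 ⇒ V=67.4710 exercise | (k=5,j=1): S=58.9944, (K−S)⁺=56.5856, hold=56.4815 ⇒ V=56.5856 exercise | (k=5,j=2): S=72.3427, (K−S)⁺=43.2373, hold=43.1332 ⇒ V=43.2373 exercise | (k=5,j=3): S=88.7113, (K−S)⁺=26.8687, hold=27.6137 ⇒ V=27.6137 continue | (k=5,j=4): S=108.7835, (K−S)⁺=6.7965, hold=13.0456 ⇒ V=13.0456 continue | (k=5,j=5): S=133.3973, (K−S)⁺=0.0000, hold=3.8236 ⇒ V=3.8236 continue  boundary S*=72.3427
step 4: (k=4,j=0): S=53.2744, (K−S)⁺=62.3056, hold=62.2015 ⇒ V=62.3056 exercise | (k=4,j=1): S=65.3285, (K−S)⁺=50.2515, hold=50.1474 ⇒ V=50.2515 exercise | (k=4,j=2): S=80.1100, (K−S)⁺=35.4700, hold=35.7224 ⇒ V=35.7224 continue | (k=4,j=3): S=98.2360, (K−S)⁺=17.3440, hold=20.6179 ⇒ V=20.6179 continue | (k=4,j=4): S=120.4634, (K−S)⁺=0.0000, hold=8.6211 ⇒ V=8.6211 continue  boundary S*=65.3285
step 3: (k=3,j=0): S=58.9944, (K−S)⁺=56.5856, hold=56.4815 ⇒ V=56.5856 exercise | (k=3,j=1): S=72.3427, (K−S)⁺=43.2373, hold=43.2540 ⇒ V=43.2540 continue | (k=3,j=2): S=88.7113, (K−S)⁺=26.8687, hold=28.4626 ⇒ V=28.4626 continue | (k=3,j=3): S=108.7835, (K−S)⁺=6.7965, hold=14.8588 ⇒ V=14.8588 continue  boundary S*=58.9944
step 2: (k=2,j=0): S=65.3285, (K−S)⁺=50.2515, hold=50.1554 ⇒ V=50.2515 exercise | (k=2,j=1): S=80.1100, (K−S)⁺=35.4700, hold=36.1373 ⇒ V=36.1373 continue | (k=2,j=2): S=98.2360, (K−S)⁺=17.3440, hold=21.9275 ⇒ V=21.9275 continue  boundary S*=65.3285
step 1: (k=1,j=0): S=72.3427, (K−S)⁺=43.2373, hold=43.4525 ⇒ V=43.4525 continue | (k=1,j=1): S=88.7113, (K−S)⁺=26.8687, hold=29.3053 ⇒ V=29.3053 continue  boundary S*=-
step 0: (k=0,j=0): S=80.1100, (K−S)⁺=35.4700, hold=36.6438 ⇒ V=36.6438 continue  boundary S*=-

price = 36.6438
boundary = - - 65.3285 58.9944 65.3285 72.3427 80.1100 88.7113 98.2360
tree:
36.6438
43.4525 29.3053
50.2515 36.1373 21.9275
56.5856 43.2540 28.4626 14.8588
62.3056 50.2515 35.7224 20.6179 8.6211
67.4710 56.5856 43.2373 27.6137 13.0456 3.8236
72.1355 62.3056 50.2515 35.4700 19.1183 6.4633 0.9589
76.3478 67.4710 56.5856 43.2373 26.8687 10.7222 1.8420 0.0000
80.1517 72.1355 62.3056 50.2515 35.4700 17.3440 3.5382 0.0000 0.0000
83.5868 76.3478 67.4710 56.5856 43.2373 26.8687 6.7965 0.0000 0.0000 0.0000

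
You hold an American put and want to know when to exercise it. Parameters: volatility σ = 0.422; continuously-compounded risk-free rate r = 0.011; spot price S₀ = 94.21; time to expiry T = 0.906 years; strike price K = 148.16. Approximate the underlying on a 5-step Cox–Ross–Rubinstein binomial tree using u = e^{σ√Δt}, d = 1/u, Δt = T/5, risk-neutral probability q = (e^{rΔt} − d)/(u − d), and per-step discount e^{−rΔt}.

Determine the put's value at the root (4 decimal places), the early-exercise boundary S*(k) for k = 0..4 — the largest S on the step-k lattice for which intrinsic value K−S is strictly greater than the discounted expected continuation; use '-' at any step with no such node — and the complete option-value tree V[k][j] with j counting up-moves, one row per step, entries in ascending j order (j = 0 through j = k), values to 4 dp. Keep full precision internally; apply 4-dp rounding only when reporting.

price = 56.2601
boundary = - - 65.7761 78.7195 94.2100
tree:
56.2601
69.5146 40.9901
82.3839 54.7527 25.0592
93.1992 69.4405 37.7986 10.2569
102.2361 82.3839 53.9500 19.0580 0.0000
109.7872 93.1992 69.4405 35.4113 0.0000 0.0000

Δt=0.18120  u=1.19678  d=0.83557  q=0.46074  discount=0.99801
step 5 (expiry): payoffs max(K−S,0) = 109.7872 93.1992 69.4405 35.4113 0.0000 0.0000
step 4: (k=4,j=0): S=45.9239, (K−S)⁺=102.2361, hold=101.9411 ⇒ V=102.2361 exercise | (k=4,j=1): S=65.7761, (K−S)⁺=82.3839, hold=82.0889 ⇒ V=82.3839 exercise | (k=4,j=2): S=94.2100, (K−S)⁺=53.9500, hold=53.6550 ⇒ V=53.9500 exercise | (k=4,j=3): S=134.9355, (K−S)⁺=13.2245, hold=19.0580 ⇒ V=19.0580 continue | (k=4,j=4): S=193.2660, (K−S)⁺=0.0000, hold=0.0000 ⇒ V=0.0000 continue  boundary S*=94.2100
step 3: (k=3,j=0): S=54.9608, (K−S)⁺=93.1992, hold=92.9042 ⇒ V=93.1992 exercise | (k=3,j=1): S=78.7195, (K−S)⁺=69.4405, hold=69.1455 ⇒ V=69.4405 exercise | (k=3,j=2): S=112.7487, (K−S)⁺=35.4113, hold=37.7986 ⇒ V=37.7986 continue | (k=3,j=3): S=161.4882, (K−S)⁺=0.0000, hold=10.2569 ⇒ V=10.2569 continue  boundary S*=78.7195
step 2: (k=2,j=0): S=65.7761, (K−S)⁺=82.3839, hold=82.0889 ⇒ V=82.3839 exercise | (k=2,j=1): S=94.2100, (K−S)⁺=53.9500, hold=54.7527 ⇒ V=54.7527 continue | (k=2,j=2): S=134.9355, (K−S)⁺=13.2245, hold=25.0592 ⇒ V=25.0592 continue  boundary S*=65.7761
step 1: (k=1,j=0): S=78.7195, (K−S)⁺=69.4405, hold=69.5146 ⇒ V=69.5146 continue | (k=1,j=1): S=112.7487, (K−S)⁺=35.4113, hold=40.9901 ⇒ V=40.9901 continue  boundary S*=-
step 0: (k=0,j=0): S=94.2100, (K−S)⁺=53.9500, hold=56.2601 ⇒ V=56.2601 continue  boundary S*=-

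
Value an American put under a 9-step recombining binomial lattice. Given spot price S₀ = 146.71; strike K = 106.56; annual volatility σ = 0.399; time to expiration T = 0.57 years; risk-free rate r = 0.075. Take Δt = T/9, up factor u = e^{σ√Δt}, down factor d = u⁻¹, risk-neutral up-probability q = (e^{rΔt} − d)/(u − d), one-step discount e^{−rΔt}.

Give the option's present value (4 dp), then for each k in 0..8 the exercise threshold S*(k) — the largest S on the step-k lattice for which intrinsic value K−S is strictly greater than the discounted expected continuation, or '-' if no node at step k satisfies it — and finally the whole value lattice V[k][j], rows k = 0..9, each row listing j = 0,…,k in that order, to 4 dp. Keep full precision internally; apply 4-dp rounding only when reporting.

Δt=0.06333  u=1.10563  d=0.90446  q=0.49859  discount=0.99526
step 9 (expiry): payoffs max(K−S,0) = 47.1334 33.9162 17.7594 0.0000 0.0000 0.0000 0.0000 0.0000 0.0000 0.0000
step 8: (k=8,j=0): S=65.7037, (K−S)⁺=40.8563, hold=40.3513 ⇒ V=40.8563 exercise | (k=8,j=1): S=80.3170, (K−S)⁺=26.2430, hold=25.7381 ⇒ V=26.2430 exercise | (k=8,j=2): S=98.1804, (K−S)⁺=8.3796, hold=8.8626 ⇒ V=8.8626 continue | (k=8,j=3): S=120.0169, (K−S)⁺=0.0000, hold=0.0000 ⇒ V=0.0000 continue | (k=8,j=4): S=146.7100, (K−S)⁺=0.0000, hold=0.0000 ⇒ V=0.0000 continue | (k=8,j=5): S=179.3400, (K−S)⁺=0.0000, hold=0.0000 ⇒ V=0.0000 continue | (k=8,j=6): S=219.2273, (K−S)⁺=0.0000, hold=0.0000 ⇒ V=0.0000 continue | (k=8,j=7): S=267.9860, (K−S)⁺=0.0000, hold=0.0000 ⇒ V=0.0000 continue | (k=8,j=8): S=327.5892, (K−S)⁺=0.0000, hold=0.0000 ⇒ V=0.0000 continue  boundary S*=80.3170
step 7: (k=7,j=0): S=72.6438, (K−S)⁺=33.9162, hold=33.4112 ⇒ V=33.9162 exercise | (k=7,j=1): S=88.8006, (K−S)⁺=17.7594, hold=17.4941 ⇒ V=17.7594 exercise | (k=7,j=2): S=108.5509, (K−S)⁺=0.0000, hold=4.4228 ⇒ V=4.4228 continue | (k=7,j=3): S=132.6939, (K−S)⁺=0.0000, hold=0.0000 ⇒ V=0.0000 continue | (k=7,j=4): S=162.2066, (K−S)⁺=0.0000, hold=0.0000 ⇒ V=0.0000 continue | (k=7,j=5): S=198.2832, (K−S)⁺=0.0000, hold=0.0000 ⇒ V=0.0000 continue | (k=7,j=6): S=242.3837, (K−S)⁺=0.0000, hold=0.0000 ⇒ V=0.0000 continue | (k=7,j=7): S=296.2926, (K−S)⁺=0.0000, hold=0.0000 ⇒ V=0.0000 continue  boundary S*=88.8006
step 6: (k=6,j=0): S=80.3170, (K−S)⁺=26.2430, hold=25.7381 ⇒ V=26.2430 exercise | (k=6,j=1): S=98.1804, (K−S)⁺=8.3796, hold=11.0573 ⇒ V=11.0573 continue | (k=6,j=2): S=120.0169, (K−S)⁺=0.0000, hold=2.2071 ⇒ V=2.2071 continue | (k=6,j=3): S=146.7100, (K−S)⁺=0.0000, hold=0.0000 ⇒ V=0.0000 continue | (k=6,j=4): S=179.3400, (K−S)⁺=0.0000, hold=0.0000 ⇒ V=0.0000 continue | (k=6,j=5): S=219.2273, (K−S)⁺=0.0000, hold=0.0000 ⇒ V=0.0000 continue | (k=6,j=6): S=267.9860, (K−S)⁺=0.0000, hold=0.0000 ⇒ V=0.0000 continue  boundary S*=80.3170
step 5: (k=5,j=0): S=88.8006, (K−S)⁺=17.7594, hold=18.5831 ⇒ V=18.5831 continue | (k=5,j=1): S=108.5509, (K−S)⁺=0.0000, hold=6.6132 ⇒ V=6.6132 continue | (k=5,j=2): S=132.6939, (K−S)⁺=0.0000, hold=1.1014 ⇒ V=1.1014 continue | (k=5,j=3): S=162.2066, (K−S)⁺=0.0000, hold=0.0000 ⇒ V=0.0000 continue | (k=5,j=4): S=198.2832, (K−S)⁺=0.0000, hold=0.0000 ⇒ V=0.0000 continue | (k=5,j=5): S=242.3837, (K−S)⁺=0.0000, hold=0.0000 ⇒ V=0.0000 continue  boundary S*=-
step 4: (k=4,j=0): S=98.1804, (K−S)⁺=8.3796, hold=12.5553 ⇒ V=12.5553 continue | (k=4,j=1): S=120.0169, (K−S)⁺=0.0000, hold=3.8468 ⇒ V=3.8468 continue | (k=4,j=2): S=146.7100, (K−S)⁺=0.0000, hold=0.5497 ⇒ V=0.5497 continue | (k=4,j=3): S=179.3400, (K−S)⁺=0.0000, hold=0.0000 ⇒ V=0.0000 continue | (k=4,j=4): S=219.2273, (K−S)⁺=0.0000, hold=0.0000 ⇒ V=0.0000 continue  boundary S*=-
step 3: (k=3,j=0): S=108.5509, (K−S)⁺=0.0000, hold=8.1744 ⇒ V=8.1744 continue | (k=3,j=1): S=132.6939, (K−S)⁺=0.0000, hold=2.1924 ⇒ V=2.1924 continue | (k=3,j=2): S=162.2066, (K−S)⁺=0.0000, hold=0.2743 ⇒ V=0.2743 continue | (k=3,j=3): S=198.2832, (K−S)⁺=0.0000, hold=0.0000 ⇒ V=0.0000 continue  boundary S*=-
step 2: (k=2,j=0): S=120.0169, (K−S)⁺=0.0000, hold=5.1673 ⇒ V=5.1673 continue | (k=2,j=1): S=146.7100, (K−S)⁺=0.0000, hold=1.2302 ⇒ V=1.2302 continue | (k=2,j=2): S=179.3400, (K−S)⁺=0.0000, hold=0.1369 ⇒ V=0.1369 continue  boundary S*=-
step 1: (k=1,j=0): S=132.6939, (K−S)⁺=0.0000, hold=3.1891 ⇒ V=3.1891 continue | (k=1,j=1): S=162.2066, (K−S)⁺=0.0000, hold=0.6819 ⇒ V=0.6819 continue  boundary S*=-
step 0: (k=0,j=0): S=146.7100, (K−S)⁺=0.0000, hold=1.9299 ⇒ V=1.9299 continue  boundary S*=-

price = 1.9299
boundary = - - - - - - 80.3170 88.8006 80.3170
tree:
1.9299
3.1891 0.6819
5.1673 1.2302 0.1369
8.1744 2.1924 0.2743 0.0000
12.5553 3.8468 0.5497 0.0000 0.0000
18.5831 6.6132 1.1014 0.0000 0.0000 0.0000
26.2430 11.0573 2.2071 0.0000 0.0000 0.0000 0.0000
33.9162 17.7594 4.4228 0.0000 0.0000 0.0000 0.0000 0.0000
40.8563 26.2430 8.8626 0.0000 0.0000 0.0000 0.0000 0.0000 0.0000
47.1334 33.9162 17.7594 0.0000 0.0000 0.0000 0.0000 0.0000 0.0000 0.0000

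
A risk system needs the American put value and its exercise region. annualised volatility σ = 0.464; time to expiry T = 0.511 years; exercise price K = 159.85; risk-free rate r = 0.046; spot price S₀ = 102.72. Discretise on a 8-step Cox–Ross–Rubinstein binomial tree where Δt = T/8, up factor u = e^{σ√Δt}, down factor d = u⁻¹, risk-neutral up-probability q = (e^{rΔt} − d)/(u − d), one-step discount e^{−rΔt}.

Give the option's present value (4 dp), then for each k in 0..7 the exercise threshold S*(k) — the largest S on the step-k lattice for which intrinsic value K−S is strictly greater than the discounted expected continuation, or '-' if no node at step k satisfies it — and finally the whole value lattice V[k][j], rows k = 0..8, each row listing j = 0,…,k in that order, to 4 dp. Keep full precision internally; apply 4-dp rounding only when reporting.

price = 57.3567
boundary = - 91.3536 102.7200 91.3536 102.7200 115.5006 102.7200 115.5006
tree:
57.3567
68.4964 45.7932
78.6050 57.1300 33.9486
87.5951 68.4964 44.9599 22.3798
95.5904 78.6050 57.1300 32.2191 11.9940
102.7010 87.5951 68.4964 44.3494 19.4433 4.1008
109.0248 95.5904 78.6050 57.1300 30.2934 7.9588 0.0000
114.6488 102.7010 87.5951 68.4964 44.3494 15.4465 0.0000 0.0000
119.6505 109.0248 95.5904 78.6050 57.1300 29.9786 0.0000 0.0000 0.0000

Δt=0.06388, u=1.12442, d=0.88935, q=0.48323, disc=e^(-rΔt)=0.99707
k=8 terminal: V=max(K-S,0) → 119.6505 109.0248 95.5904 78.6050 57.1300 29.9786 0.0000 0.0000 0.0000
k=7: j=0 S=45.2012 intr=114.6488 cont=114.1798 V=114.6488[EX]; j=1 S=57.1490 intr=102.7010 cont=102.2320 V=102.7010[EX]; j=2 S=72.2549 intr=87.5951 cont=87.1261 V=87.5951[EX]; j=3 S=91.3536 intr=68.4964 cont=68.0274 V=68.4964[EX]; j=4 S=115.5006 intr=44.3494 cont=43.8804 V=44.3494[EX]; j=5 S=146.0303 intr=13.8197 cont=15.4465 V=15.4465[hold]; j=6 S=184.6297 intr=0.0000 cont=0.0000 V=0.0000[hold]; j=7 S=233.4319 intr=0.0000 cont=0.0000 V=0.0000[hold]  S*(7)=115.5006
k=6: j=0 S=50.8252 intr=109.0248 cont=108.5558 V=109.0248[EX]; j=1 S=64.2596 intr=95.5904 cont=95.1214 V=95.5904[EX]; j=2 S=81.2450 intr=78.6050 cont=78.1361 V=78.6050[EX]; j=3 S=102.7200 intr=57.1300 cont=56.6610 V=57.1300[EX]; j=4 S=129.8714 intr=29.9786 cont=30.2934 V=30.2934[hold]; j=5 S=164.1997 intr=0.0000 cont=7.9588 V=7.9588[hold]; j=6 S=207.6017 intr=0.0000 cont=0.0000 V=0.0000[hold]  S*(6)=102.7200
k=5: j=0 S=57.1490 intr=102.7010 cont=102.2320 V=102.7010[EX]; j=1 S=72.2549 intr=87.5951 cont=87.1261 V=87.5951[EX]; j=2 S=91.3536 intr=68.4964 cont=68.0274 V=68.4964[EX]; j=3 S=115.5006 intr=44.3494 cont=44.0321 V=44.3494[EX]; j=4 S=146.0303 intr=13.8197 cont=19.4433 V=19.4433[hold]; j=5 S=184.6297 intr=0.0000 cont=4.1008 V=4.1008[hold]  S*(5)=115.5006
k=4: j=0 S=64.2596 intr=95.5904 cont=95.1214 V=95.5904[EX]; j=1 S=81.2450 intr=78.6050 cont=78.1361 V=78.6050[EX]; j=2 S=102.7200 intr=57.1300 cont=56.6610 V=57.1300[EX]; j=3 S=129.8714 intr=29.9786 cont=32.2191 V=32.2191[hold]; j=4 S=164.1997 intr=0.0000 cont=11.9940 V=11.9940[hold]  S*(4)=102.7200
k=3: j=0 S=72.2549 intr=87.5951 cont=87.1261 V=87.5951[EX]; j=1 S=91.3536 intr=68.4964 cont=68.0274 V=68.4964[EX]; j=2 S=115.5006 intr=44.3494 cont=44.9599 V=44.9599[hold]; j=3 S=146.0303 intr=13.8197 cont=22.3798 V=22.3798[hold]  S*(3)=91.3536
k=2: j=0 S=81.2450 intr=78.6050 cont=78.1361 V=78.6050[EX]; j=1 S=102.7200 intr=57.1300 cont=56.9552 V=57.1300[EX]; j=2 S=129.8714 intr=29.9786 cont=33.9486 V=33.9486[hold]  S*(2)=102.7200
k=1: j=0 S=91.3536 intr=68.4964 cont=68.0274 V=68.4964[EX]; j=1 S=115.5006 intr=44.3494 cont=45.7932 V=45.7932[hold]  S*(1)=91.3536
k=0: j=0 S=102.7200 intr=57.1300 cont=57.3567 V=57.3567[hold]  S*(0)=-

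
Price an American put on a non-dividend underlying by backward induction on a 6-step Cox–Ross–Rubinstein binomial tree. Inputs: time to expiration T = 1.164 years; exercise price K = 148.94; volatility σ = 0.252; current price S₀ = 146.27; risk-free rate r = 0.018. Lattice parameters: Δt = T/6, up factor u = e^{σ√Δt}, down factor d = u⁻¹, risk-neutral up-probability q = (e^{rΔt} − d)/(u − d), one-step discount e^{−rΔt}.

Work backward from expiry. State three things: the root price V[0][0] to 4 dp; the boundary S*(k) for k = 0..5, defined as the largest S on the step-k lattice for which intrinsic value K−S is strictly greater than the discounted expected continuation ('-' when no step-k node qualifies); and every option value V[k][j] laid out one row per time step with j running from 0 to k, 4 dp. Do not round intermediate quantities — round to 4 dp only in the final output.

price = 15.8232
boundary = - - - 104.8437 117.1512 130.9034
tree:
15.8232
23.1781 8.2201
32.7187 13.3348 2.9129
44.0963 21.0163 5.3712 0.3546
55.1108 31.7888 9.8649 0.6950 0.0000
64.9681 44.0963 18.0366 1.3623 0.0000 0.0000
73.7899 55.1108 31.7888 2.6700 0.0000 0.0000 0.0000

params: Δt=0.19400 u=1.11739 d=0.89494 q=0.48801 e^(-rΔt)=0.99651
t_6 payoffs: 73.7899 55.1108 31.7888 2.6700 0.0000 0.0000 0.0000
t_5: node(5,0) S=83.9719 payoff=64.9681 vs cont=64.4489 → 64.9681 [stop]  node(5,1) S=104.8437 payoff=44.0963 vs cont=43.5771 → 44.0963 [stop]  node(5,2) S=130.9034 payoff=18.0366 vs cont=17.5174 → 18.0366 [stop]  node(5,3) S=163.4405 payoff=0.0000 vs cont=1.3623 → 1.3623 [wait]  node(5,4) S=204.0648 payoff=0.0000 vs cont=0.0000 → 0.0000 [wait]  node(5,5) S=254.7867 payoff=0.0000 vs cont=0.0000 → 0.0000 [wait]  ⇒ S*(5)=130.9034
t_4: node(4,0) S=93.8292 payoff=55.1108 vs cont=54.5916 → 55.1108 [stop]  node(4,1) S=117.1512 payoff=31.7888 vs cont=31.2696 → 31.7888 [stop]  node(4,2) S=146.2700 payoff=2.6700 vs cont=9.8649 → 9.8649 [wait]  node(4,3) S=182.6265 payoff=0.0000 vs cont=0.6950 → 0.6950 [wait]  node(4,4) S=228.0197 payoff=0.0000 vs cont=0.0000 → 0.0000 [wait]  ⇒ S*(4)=117.1512
t_3: node(3,0) S=104.8437 payoff=44.0963 vs cont=43.5771 → 44.0963 [stop]  node(3,1) S=130.9034 payoff=18.0366 vs cont=21.0163 → 21.0163 [wait]  node(3,2) S=163.4405 payoff=0.0000 vs cont=5.3712 → 5.3712 [wait]  node(3,3) S=204.0648 payoff=0.0000 vs cont=0.3546 → 0.3546 [wait]  ⇒ S*(3)=104.8437
t_2: node(2,0) S=117.1512 payoff=31.7888 vs cont=32.7187 → 32.7187 [wait]  node(2,1) S=146.2700 payoff=2.6700 vs cont=13.3348 → 13.3348 [wait]  node(2,2) S=182.6265 payoff=0.0000 vs cont=2.9129 → 2.9129 [wait]  ⇒ S*(2)=-
t_1: node(1,0) S=130.9034 payoff=18.0366 vs cont=23.1781 → 23.1781 [wait]  node(1,1) S=163.4405 payoff=0.0000 vs cont=8.2201 → 8.2201 [wait]  ⇒ S*(1)=-
t_0: node(0,0) S=146.2700 payoff=2.6700 vs cont=15.8232 → 15.8232 [wait]  ⇒ S*(0)=-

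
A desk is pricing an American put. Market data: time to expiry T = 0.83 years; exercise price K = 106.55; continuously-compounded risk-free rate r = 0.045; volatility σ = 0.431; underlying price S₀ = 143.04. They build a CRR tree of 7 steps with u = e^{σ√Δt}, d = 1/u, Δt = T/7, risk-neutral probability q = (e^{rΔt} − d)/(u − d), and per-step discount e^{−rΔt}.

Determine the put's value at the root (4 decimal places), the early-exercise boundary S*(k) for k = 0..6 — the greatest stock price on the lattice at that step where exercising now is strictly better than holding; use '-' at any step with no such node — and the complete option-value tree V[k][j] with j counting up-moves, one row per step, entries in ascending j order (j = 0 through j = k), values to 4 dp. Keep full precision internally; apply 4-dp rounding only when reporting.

Δt=0.11857, u=1.15999, d=0.86208, q=0.48092, disc=e^(-rΔt)=0.99468
k=7 terminal: V=max(K-S,0) → 55.9352 38.4439 14.9080 0.0000 0.0000 0.0000 0.0000 0.0000
k=6: j=0 S=58.7127 intr=47.8373 cont=47.2703 V=47.8373[EX]; j=1 S=79.0024 intr=27.5476 cont=26.9806 V=27.5476[EX]; j=2 S=106.3038 intr=0.2462 cont=7.6972 V=7.6972[hold]; j=3 S=143.0400 intr=0.0000 cont=0.0000 V=0.0000[hold]; j=4 S=192.4713 intr=0.0000 cont=0.0000 V=0.0000[hold]; j=5 S=258.9850 intr=0.0000 cont=0.0000 V=0.0000[hold]; j=6 S=348.4842 intr=0.0000 cont=0.0000 V=0.0000[hold]  S*(6)=79.0024
k=5: j=0 S=68.1061 intr=38.4439 cont=37.8769 V=38.4439[EX]; j=1 S=91.6420 intr=14.9080 cont=17.9053 V=17.9053[hold]; j=2 S=123.3114 intr=0.0000 cont=3.9742 V=3.9742[hold]; j=3 S=165.9250 intr=0.0000 cont=0.0000 V=0.0000[hold]; j=4 S=223.2648 intr=0.0000 cont=0.0000 V=0.0000[hold]; j=5 S=300.4200 intr=0.0000 cont=0.0000 V=0.0000[hold]  S*(5)=68.1061
k=4: j=0 S=79.0024 intr=27.5476 cont=28.4144 V=28.4144[hold]; j=1 S=106.3038 intr=0.2462 cont=11.1459 V=11.1459[hold]; j=2 S=143.0400 intr=0.0000 cont=2.0519 V=2.0519[hold]; j=3 S=192.4713 intr=0.0000 cont=0.0000 V=0.0000[hold]; j=4 S=258.9850 intr=0.0000 cont=0.0000 V=0.0000[hold]  S*(4)=-
k=3: j=0 S=91.6420 intr=14.9080 cont=20.0025 V=20.0025[hold]; j=1 S=123.3114 intr=0.0000 cont=6.7363 V=6.7363[hold]; j=2 S=165.9250 intr=0.0000 cont=1.0594 V=1.0594[hold]; j=3 S=223.2648 intr=0.0000 cont=0.0000 V=0.0000[hold]  S*(3)=-
k=2: j=0 S=106.3038 intr=0.2462 cont=13.5500 V=13.5500[hold]; j=1 S=143.0400 intr=0.0000 cont=3.9849 V=3.9849[hold]; j=2 S=192.4713 intr=0.0000 cont=0.5470 V=0.5470[hold]  S*(2)=-
k=1: j=0 S=123.3114 intr=0.0000 cont=8.9023 V=8.9023[hold]; j=1 S=165.9250 intr=0.0000 cont=2.3191 V=2.3191[hold]  S*(1)=-
k=0: j=0 S=143.0400 intr=0.0000 cont=5.7058 V=5.7058[hold]  S*(0)=-

price = 5.7058
boundary = - - - - - 68.1061 79.0024
tree:
5.7058
8.9023 2.3191
13.5500 3.9849 0.5470
20.0025 6.7363 1.0594 0.0000
28.4144 11.1459 2.0519 0.0000 0.0000
38.4439 17.9053 3.9742 0.0000 0.0000 0.0000
47.8373 27.5476 7.6972 0.0000 0.0000 0.0000 0.0000
55.9352 38.4439 14.9080 0.0000 0.0000 0.0000 0.0000 0.0000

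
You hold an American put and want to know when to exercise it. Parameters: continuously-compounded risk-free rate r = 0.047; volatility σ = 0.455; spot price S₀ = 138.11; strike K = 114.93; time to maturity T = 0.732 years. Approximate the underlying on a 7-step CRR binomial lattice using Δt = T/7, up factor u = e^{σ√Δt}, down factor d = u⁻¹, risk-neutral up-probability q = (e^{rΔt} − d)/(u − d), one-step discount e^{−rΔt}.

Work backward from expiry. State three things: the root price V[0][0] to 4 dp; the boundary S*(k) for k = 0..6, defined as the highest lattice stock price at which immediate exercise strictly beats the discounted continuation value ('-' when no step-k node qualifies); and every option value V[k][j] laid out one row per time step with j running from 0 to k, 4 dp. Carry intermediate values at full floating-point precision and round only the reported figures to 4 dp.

price = 8.5503
boundary = - - - - 76.6698 66.1796 76.6698
tree:
8.5503
13.0770 3.7335
19.4368 6.3205 0.9688
27.8822 10.4859 1.8722 0.0000
38.2602 16.9240 3.6179 0.0000 0.0000
48.7504 26.2517 6.9913 0.0000 0.0000 0.0000
57.8053 38.2602 13.5101 0.0000 0.0000 0.0000 0.0000
65.6213 48.7504 26.1072 0.0000 0.0000 0.0000 0.0000 0.0000

Δt=0.10457  u=1.15851  d=0.86318  q=0.47996  discount=0.99510
step 7 (expiry): payoffs max(K−S,0) = 65.6213 48.7504 26.1072 0.0000 0.0000 0.0000 0.0000 0.0000
step 6: (k=6,j=0): S=57.1247, (K−S)⁺=57.8053, hold=57.2418 ⇒ V=57.8053 exercise | (k=6,j=1): S=76.6698, (K−S)⁺=38.2602, hold=37.6967 ⇒ V=38.2602 exercise | (k=6,j=2): S=102.9022, (K−S)⁺=12.0278, hold=13.5101 ⇒ V=13.5101 continue | (k=6,j=3): S=138.1100, (K−S)⁺=0.0000, hold=0.0000 ⇒ V=0.0000 continue | (k=6,j=4): S=185.3641, (K−S)⁺=0.0000, hold=0.0000 ⇒ V=0.0000 continue | (k=6,j=5): S=248.7860, (K−S)⁺=0.0000, hold=0.0000 ⇒ V=0.0000 continue | (k=6,j=6): S=333.9076, (K−S)⁺=0.0000, hold=0.0000 ⇒ V=0.0000 continue  boundary S*=76.6698
step 5: (k=5,j=0): S=66.1796, (K−S)⁺=48.7504, hold=48.1869 ⇒ V=48.7504 exercise | (k=5,j=1): S=88.8228, (K−S)⁺=26.1072, hold=26.2517 ⇒ V=26.2517 continue | (k=5,j=2): S=119.2134, (K−S)⁺=0.0000, hold=6.9913 ⇒ V=6.9913 continue | (k=5,j=3): S=160.0020, (K−S)⁺=0.0000, hold=0.0000 ⇒ V=0.0000 continue | (k=5,j=4): S=214.7463, (K−S)⁺=0.0000, hold=0.0000 ⇒ V=0.0000 continue | (k=5,j=5): S=288.2213, (K−S)⁺=0.0000, hold=0.0000 ⇒ V=0.0000 continue  boundary S*=66.1796
step 4: (k=4,j=0): S=76.6698, (K−S)⁺=38.2602, hold=37.7657 ⇒ V=38.2602 exercise | (k=4,j=1): S=102.9022, (K−S)⁺=12.0278, hold=16.9240 ⇒ V=16.9240 continue | (k=4,j=2): S=138.1100, (K−S)⁺=0.0000, hold=3.6179 ⇒ V=3.6179 continue | (k=4,j=3): S=185.3641, (K−S)⁺=0.0000, hold=0.0000 ⇒ V=0.0000 continue | (k=4,j=4): S=248.7860, (K−S)⁺=0.0000, hold=0.0000 ⇒ V=0.0000 continue  boundary S*=76.6698
step 3: (k=3,j=0): S=88.8228, (K−S)⁺=26.1072, hold=27.8822 ⇒ V=27.8822 continue | (k=3,j=1): S=119.2134, (K−S)⁺=0.0000, hold=10.4859 ⇒ V=10.4859 continue | (k=3,j=2): S=160.0020, (K−S)⁺=0.0000, hold=1.8722 ⇒ V=1.8722 continue | (k=3,j=3): S=214.7463, (K−S)⁺=0.0000, hold=0.0000 ⇒ V=0.0000 continue  boundary S*=-
step 2: (k=2,j=0): S=102.9022, (K−S)⁺=12.0278, hold=19.4368 ⇒ V=19.4368 continue | (k=2,j=1): S=138.1100, (K−S)⁺=0.0000, hold=6.3205 ⇒ V=6.3205 continue | (k=2,j=2): S=185.3641, (K−S)⁺=0.0000, hold=0.9688 ⇒ V=0.9688 continue  boundary S*=-
step 1: (k=1,j=0): S=119.2134, (K−S)⁺=0.0000, hold=13.0770 ⇒ V=13.0770 continue | (k=1,j=1): S=160.0020, (K−S)⁺=0.0000, hold=3.7335 ⇒ V=3.7335 continue  boundary S*=-
step 0: (k=0,j=0): S=138.1100, (K−S)⁺=0.0000, hold=8.5503 ⇒ V=8.5503 continue  boundary S*=-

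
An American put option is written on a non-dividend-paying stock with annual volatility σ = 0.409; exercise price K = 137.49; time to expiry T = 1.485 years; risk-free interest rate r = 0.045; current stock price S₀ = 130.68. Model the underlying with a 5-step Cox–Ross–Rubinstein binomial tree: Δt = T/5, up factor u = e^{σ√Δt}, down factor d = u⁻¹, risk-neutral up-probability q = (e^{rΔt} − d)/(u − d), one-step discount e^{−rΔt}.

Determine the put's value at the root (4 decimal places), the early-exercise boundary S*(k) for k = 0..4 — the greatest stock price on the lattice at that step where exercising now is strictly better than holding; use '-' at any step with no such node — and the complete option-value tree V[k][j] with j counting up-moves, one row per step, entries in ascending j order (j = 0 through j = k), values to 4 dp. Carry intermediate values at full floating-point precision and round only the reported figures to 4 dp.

price = 26.5295
boundary = - - 83.6767 66.9579 83.6767
tree:
26.5295
38.5621 13.9528
53.8133 22.7610 4.5911
70.5321 35.8987 8.8532 0.0000
83.9104 53.8133 17.0718 0.0000 0.0000
94.6157 70.5321 32.9201 0.0000 0.0000 0.0000

Δt=0.29700  u=1.24969  d=0.80020  q=0.47444  discount=0.98672
step 5 (expiry): payoffs max(K−S,0) = 94.6157 70.5321 32.9201 0.0000 0.0000 0.0000
step 4: (k=4,j=0): S=53.5796, (K−S)⁺=83.9104, hold=82.0850 ⇒ V=83.9104 exercise | (k=4,j=1): S=83.6767, (K−S)⁺=53.8133, hold=51.9880 ⇒ V=53.8133 exercise | (k=4,j=2): S=130.6800, (K−S)⁺=6.8100, hold=17.0718 ⇒ V=17.0718 continue | (k=4,j=3): S=204.0863, (K−S)⁺=0.0000, hold=0.0000 ⇒ V=0.0000 continue | (k=4,j=4): S=318.7267, (K−S)⁺=0.0000, hold=0.0000 ⇒ V=0.0000 continue  boundary S*=83.6767
step 3: (k=3,j=0): S=66.9579, (K−S)⁺=70.5321, hold=68.7067 ⇒ V=70.5321 exercise | (k=3,j=1): S=104.5699, (K−S)⁺=32.9201, hold=35.8987 ⇒ V=35.8987 continue | (k=3,j=2): S=163.3095, (K−S)⁺=0.0000, hold=8.8532 ⇒ V=8.8532 continue | (k=3,j=3): S=255.0446, (K−S)⁺=0.0000, hold=0.0000 ⇒ V=0.0000 continue  boundary S*=66.9579
step 2: (k=2,j=0): S=83.6767, (K−S)⁺=53.8133, hold=53.3824 ⇒ V=53.8133 exercise | (k=2,j=1): S=130.6800, (K−S)⁺=6.8100, hold=22.7610 ⇒ V=22.7610 continue | (k=2,j=2): S=204.0863, (K−S)⁺=0.0000, hold=4.5911 ⇒ V=4.5911 continue  boundary S*=83.6767
step 1: (k=1,j=0): S=104.5699, (K−S)⁺=32.9201, hold=38.5621 ⇒ V=38.5621 continue | (k=1,j=1): S=163.3095, (K−S)⁺=0.0000, hold=13.9528 ⇒ V=13.9528 continue  boundary S*=-
step 0: (k=0,j=0): S=130.6800, (K−S)⁺=6.8100, hold=26.5295 ⇒ V=26.5295 continue  boundary S*=-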